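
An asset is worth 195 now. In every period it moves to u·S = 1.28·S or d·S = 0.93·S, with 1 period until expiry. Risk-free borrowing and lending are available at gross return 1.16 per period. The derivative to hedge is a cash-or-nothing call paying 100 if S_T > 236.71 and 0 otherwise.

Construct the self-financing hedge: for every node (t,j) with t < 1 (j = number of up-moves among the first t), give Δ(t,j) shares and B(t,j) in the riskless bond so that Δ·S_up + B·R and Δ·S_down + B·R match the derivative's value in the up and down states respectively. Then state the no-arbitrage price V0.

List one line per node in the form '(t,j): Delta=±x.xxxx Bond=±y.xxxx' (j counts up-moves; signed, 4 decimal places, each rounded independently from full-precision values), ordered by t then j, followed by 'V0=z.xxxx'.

(0,0): Delta=1.4652 Bond=-229.0640
V0=56.6502

The replicating-portfolio and risk-neutral prices coincide; use p* = (1.16−0.93)/(1.28−0.93) = 0.6571 for the latter.
Terminal values V(1,·): V(1,0)=0.0000, V(1,1)=100.0000
  t=0,j=0: stock 195.0000 → up 249.6000 (V=100.0000), down 181.3500 (V=0.0000). Price 56.6502; hedge Δ=1.4652, bond B=-229.0640.
Each (Δ,B) replicates both successor values, so the strategy is self-financing and V0 is arbitrage-free.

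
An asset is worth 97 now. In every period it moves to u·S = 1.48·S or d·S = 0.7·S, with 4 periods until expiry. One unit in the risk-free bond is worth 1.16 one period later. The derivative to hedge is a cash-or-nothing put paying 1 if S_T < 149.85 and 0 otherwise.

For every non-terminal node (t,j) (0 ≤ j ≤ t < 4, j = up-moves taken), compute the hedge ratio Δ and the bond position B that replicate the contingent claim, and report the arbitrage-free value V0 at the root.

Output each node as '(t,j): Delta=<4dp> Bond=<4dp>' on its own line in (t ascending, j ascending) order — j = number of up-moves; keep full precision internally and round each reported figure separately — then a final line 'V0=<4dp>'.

Under the risk-neutral measure, an up-move has probability p* = (R−d)/(u−d) = 0.5897 and values discount at R = 1.16.
Payoff layer (t=4): V(4,0)=1.0000, V(4,1)=1.0000, V(4,2)=1.0000, V(4,3)=0.0000, V(4,4)=0.0000
Node (3,0) S=33.2710: V=(p*·1.0000+(1−p*)·1.0000)/1.16=0.8621; Δ=(1.0000−1.0000)/(49.2411−23.2897)=0.0000; B=V−Δ·S=0.8621
Node (3,1) S=70.3444: V=(p*·1.0000+(1−p*)·1.0000)/1.16=0.8621; Δ=(1.0000−1.0000)/(104.1097−49.2411)=0.0000; B=V−Δ·S=0.8621
Node (3,2) S=148.7282: V=(p*·0.0000+(1−p*)·1.0000)/1.16=0.3537; Δ=(0.0000−1.0000)/(220.1177−104.1097)=-0.0086; B=V−Δ·S=1.6357
Node (3,3) S=314.4538: V=(p*·0.0000+(1−p*)·0.0000)/1.16=0.0000; Δ=(0.0000−0.0000)/(465.3917−220.1177)=0.0000; B=V−Δ·S=0.0000
Node (2,0) S=47.5300: V=(p*·0.8621+(1−p*)·0.8621)/1.16=0.7432; Δ=(0.8621−0.8621)/(70.3444−33.2710)=0.0000; B=V−Δ·S=0.7432
Node (2,1) S=100.4920: V=(p*·0.3537+(1−p*)·0.8621)/1.16=0.4847; Δ=(0.3537−0.8621)/(148.7282−70.3444)=-0.0065; B=V−Δ·S=1.1365
Node (2,2) S=212.4688: V=(p*·0.0000+(1−p*)·0.3537)/1.16=0.1251; Δ=(0.0000−0.3537)/(314.4538−148.7282)=-0.0021; B=V−Δ·S=0.5785
Node (1,0) S=67.9000: V=(p*·0.4847+(1−p*)·0.7432)/1.16=0.5093; Δ=(0.4847−0.7432)/(100.4920−47.5300)=-0.0049; B=V−Δ·S=0.8406
Node (1,1) S=143.5600: V=(p*·0.1251+(1−p*)·0.4847)/1.16=0.2350; Δ=(0.1251−0.4847)/(212.4688−100.4920)=-0.0032; B=V−Δ·S=0.6961
Node (0,0) S=97.0000: V=(p*·0.2350+(1−p*)·0.5093)/1.16=0.2996; Δ=(0.2350−0.5093)/(143.5600−67.9000)=-0.0036; B=V−Δ·S=0.6512
The time-0 hedge costs 0.2996, which is the no-arbitrage price.

(0,0): Delta=-0.0036 Bond=0.6512
(1,0): Delta=-0.0049 Bond=0.8406
(1,1): Delta=-0.0032 Bond=0.6961
(2,0): Delta=0.0000 Bond=0.7432
(2,1): Delta=-0.0065 Bond=1.1365
(2,2): Delta=-0.0021 Bond=0.5785
(3,0): Delta=0.0000 Bond=0.8621
(3,1): Delta=0.0000 Bond=0.8621
(3,2): Delta=-0.0086 Bond=1.6357
(3,3): Delta=0.0000 Bond=0.0000
V0=0.2996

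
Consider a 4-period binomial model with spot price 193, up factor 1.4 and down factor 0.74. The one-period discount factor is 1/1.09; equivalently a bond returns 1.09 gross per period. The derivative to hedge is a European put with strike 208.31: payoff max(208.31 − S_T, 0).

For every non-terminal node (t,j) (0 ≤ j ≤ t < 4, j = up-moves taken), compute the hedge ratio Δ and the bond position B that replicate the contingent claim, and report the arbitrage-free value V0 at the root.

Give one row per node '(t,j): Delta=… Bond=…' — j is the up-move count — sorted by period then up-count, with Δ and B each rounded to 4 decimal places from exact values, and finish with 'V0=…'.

Since d<R<u, set p* = (R−d)/(u−d) = 0.5303; price each node as the discounted p*-expectation of its children.
Payoff layer (t=4): V(4,0)=150.4359, V(4,1)=98.8185, V(4,2)=1.1639, V(4,3)=0.0000, V(4,4)=0.0000
Node (3,0) S=78.2082: V=(p*·98.8185+(1−p*)·150.4359)/1.09=112.9019; Δ=(98.8185−150.4359)/(109.4915−57.8741)=-1.0000; B=V−Δ·S=191.1101
Node (3,1) S=147.9615: V=(p*·1.1639+(1−p*)·98.8185)/1.09=43.1486; Δ=(1.1639−98.8185)/(207.1461−109.4915)=-1.0000; B=V−Δ·S=191.1101
Node (3,2) S=279.9272: V=(p*·0.0000+(1−p*)·1.1639)/1.09=0.5015; Δ=(0.0000−1.1639)/(391.8981−207.1461)=-0.0063; B=V−Δ·S=2.2650
Node (3,3) S=529.5920: V=(p*·0.0000+(1−p*)·0.0000)/1.09=0.0000; Δ=(0.0000−0.0000)/(741.4288−391.8981)=0.0000; B=V−Δ·S=0.0000
Node (2,0) S=105.6868: V=(p*·43.1486+(1−p*)·112.9019)/1.09=69.6436; Δ=(43.1486−112.9019)/(147.9615−78.2082)=-1.0000; B=V−Δ·S=175.3304
Node (2,1) S=199.9480: V=(p*·0.5015+(1−p*)·43.1486)/1.09=18.8374; Δ=(0.5015−43.1486)/(279.9272−147.9615)=-0.3232; B=V−Δ·S=83.4541
Node (2,2) S=378.2800: V=(p*·0.0000+(1−p*)·0.5015)/1.09=0.2161; Δ=(0.0000−0.5015)/(529.5920−279.9272)=-0.0020; B=V−Δ·S=0.9760
Node (1,0) S=142.8200: V=(p*·18.8374+(1−p*)·69.6436)/1.09=39.1751; Δ=(18.8374−69.6436)/(199.9480−105.6868)=-0.5390; B=V−Δ·S=116.1542
Node (1,1) S=270.2000: V=(p*·0.2161+(1−p*)·18.8374)/1.09=8.2224; Δ=(0.2161−18.8374)/(378.2800−199.9480)=-0.1044; B=V−Δ·S=36.4364
Node (0,0) S=193.0000: V=(p*·8.2224+(1−p*)·39.1751)/1.09=20.8815; Δ=(8.2224−39.1751)/(270.2000−142.8200)=-0.2430; B=V−Δ·S=67.7795
Self-financing check: at every node Δ·S+B equals the discounted successor values.

(0,0): Delta=-0.2430 Bond=67.7795
(1,0): Delta=-0.5390 Bond=116.1542
(1,1): Delta=-0.1044 Bond=36.4364
(2,0): Delta=-1.0000 Bond=175.3304
(2,1): Delta=-0.3232 Bond=83.4541
(2,2): Delta=-0.0020 Bond=0.9760
(3,0): Delta=-1.0000 Bond=191.1101
(3,1): Delta=-1.0000 Bond=191.1101
(3,2): Delta=-0.0063 Bond=2.2650
(3,3): Delta=0.0000 Bond=0.0000
V0=20.8815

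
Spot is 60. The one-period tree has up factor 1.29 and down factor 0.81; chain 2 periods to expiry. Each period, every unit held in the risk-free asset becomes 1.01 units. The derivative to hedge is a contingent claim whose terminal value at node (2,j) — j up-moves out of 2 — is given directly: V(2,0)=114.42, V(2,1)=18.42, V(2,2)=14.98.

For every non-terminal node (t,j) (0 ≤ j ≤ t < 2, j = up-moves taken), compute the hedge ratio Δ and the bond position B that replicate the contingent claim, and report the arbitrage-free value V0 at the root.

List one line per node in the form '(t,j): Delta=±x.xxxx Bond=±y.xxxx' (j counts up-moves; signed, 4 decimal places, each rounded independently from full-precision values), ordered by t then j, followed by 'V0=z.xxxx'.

(0,0): Delta=-1.9745 Bond=167.9627
(1,0): Delta=-4.1152 Bond=273.6832
(1,1): Delta=-0.0926 Bond=23.9851
V0=49.4946

Since d<R<u, set p* = (R−d)/(u−d) = 0.4167; price each node as the discounted p*-expectation of its children.
Terminal payoffs: V(2,0)=114.4200, V(2,1)=18.4200, V(2,2)=14.9800
  t=1,j=0: stock 48.6000 → up 62.6940 (V=18.4200), down 39.3660 (V=114.4200). Price 73.6832; hedge Δ=-4.1152, bond B=273.6832.
  t=1,j=1: stock 77.4000 → up 99.8460 (V=14.9800), down 62.6940 (V=18.4200). Price 16.8185; hedge Δ=-0.0926, bond B=23.9851.
  t=0,j=0: stock 60.0000 → up 77.4000 (V=16.8185), down 48.6000 (V=73.6832). Price 49.4946; hedge Δ=-1.9745, bond B=167.9627.
Root portfolio cost Δ·60+B reproduces V0=49.4946.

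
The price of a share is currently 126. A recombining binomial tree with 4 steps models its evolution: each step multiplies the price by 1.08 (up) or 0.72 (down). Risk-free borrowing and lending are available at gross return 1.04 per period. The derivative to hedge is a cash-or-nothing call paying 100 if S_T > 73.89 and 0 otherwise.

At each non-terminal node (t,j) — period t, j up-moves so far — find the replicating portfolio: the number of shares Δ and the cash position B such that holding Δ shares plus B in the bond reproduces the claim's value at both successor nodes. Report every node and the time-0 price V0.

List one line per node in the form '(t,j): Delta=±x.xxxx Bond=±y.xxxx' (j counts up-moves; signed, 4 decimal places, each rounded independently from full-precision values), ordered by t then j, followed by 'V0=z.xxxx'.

The replicating-portfolio and risk-neutral prices coincide; use p* = (1.04−0.72)/(1.08−0.72) = 0.8889 for the latter.
Payoff layer (t=4): V(4,0)=0.0000, V(4,1)=0.0000, V(4,2)=100.0000, V(4,3)=100.0000, V(4,4)=100.0000
  t=3,j=0: stock 47.0292 → up 50.7916 (V=0.0000), down 33.8611 (V=0.0000). Price 0.0000; hedge Δ=0.0000, bond B=0.0000.
  t=3,j=1: stock 70.5439 → up 76.1874 (V=100.0000), down 50.7916 (V=0.0000). Price 85.4701; hedge Δ=3.9377, bond B=-192.3077.
  t=3,j=2: stock 105.8158 → up 114.2811 (V=100.0000), down 76.1874 (V=100.0000). Price 96.1538; hedge Δ=0.0000, bond B=96.1538.
  t=3,j=3: stock 158.7237 → up 171.4216 (V=100.0000), down 114.2811 (V=100.0000). Price 96.1538; hedge Δ=0.0000, bond B=96.1538.
  t=2,j=0: stock 65.3184 → up 70.5439 (V=85.4701), down 47.0292 (V=0.0000). Price 73.0514; hedge Δ=3.6348, bond B=-164.3655.
  t=2,j=1: stock 97.9776 → up 105.8158 (V=96.1538), down 70.5439 (V=85.4701). Price 91.3142; hedge Δ=0.3029, bond B=61.6371.
  t=2,j=2: stock 146.9664 → up 158.7237 (V=96.1538), down 105.8158 (V=96.1538). Price 92.4556; hedge Δ=0.0000, bond B=92.4556.
  t=1,j=0: stock 90.7200 → up 97.9776 (V=91.3142), down 65.3184 (V=73.0514). Price 85.8510; hedge Δ=0.5592, bond B=35.1208.
  t=1,j=1: stock 136.0800 → up 146.9664 (V=92.4556), down 97.9776 (V=91.3142). Price 88.7777; hedge Δ=0.0233, bond B=85.6071.
  t=0,j=0: stock 126.0000 → up 136.0800 (V=88.7777), down 90.7200 (V=85.8510). Price 85.0505; hedge Δ=0.0645, bond B=76.9207.
Self-financing check: at every node Δ·S+B equals the discounted successor values.

(0,0): Delta=0.0645 Bond=76.9207
(1,0): Delta=0.5592 Bond=35.1208
(1,1): Delta=0.0233 Bond=85.6071
(2,0): Delta=3.6348 Bond=-164.3655
(2,1): Delta=0.3029 Bond=61.6371
(2,2): Delta=0.0000 Bond=92.4556
(3,0): Delta=0.0000 Bond=0.0000
(3,1): Delta=3.9377 Bond=-192.3077
(3,2): Delta=0.0000 Bond=96.1538
(3,3): Delta=0.0000 Bond=96.1538
V0=85.0505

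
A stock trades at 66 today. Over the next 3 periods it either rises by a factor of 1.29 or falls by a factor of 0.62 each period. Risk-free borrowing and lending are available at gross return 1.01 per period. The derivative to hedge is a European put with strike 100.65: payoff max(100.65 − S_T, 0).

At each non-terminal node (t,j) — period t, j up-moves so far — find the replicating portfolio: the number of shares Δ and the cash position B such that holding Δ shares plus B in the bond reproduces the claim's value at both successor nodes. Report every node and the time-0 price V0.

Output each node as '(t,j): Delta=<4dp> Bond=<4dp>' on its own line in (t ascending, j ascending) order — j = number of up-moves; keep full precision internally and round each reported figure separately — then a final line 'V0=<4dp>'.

(0,0): Delta=-0.6918 Bond=85.2031
(1,0): Delta=-1.0000 Bond=98.6668
(1,1): Delta=-0.5854 Bond=77.0007
(2,0): Delta=-1.0000 Bond=99.6535
(2,1): Delta=-1.0000 Bond=99.6535
(2,2): Delta=-0.4424 Bond=62.0600
V0=39.5445

Since d<R<u, set p* = (R−d)/(u−d) = 0.5821; price each node as the discounted p*-expectation of its children.
Terminal values V(3,·): V(3,0)=84.9204, V(3,1)=67.9222, V(3,2)=32.5550, V(3,3)=0.0000
  t=2,j=0: stock 25.3704 → up 32.7278 (V=67.9222), down 15.7296 (V=84.9204). Price 74.2831; hedge Δ=-1.0000, bond B=99.6535.
  t=2,j=1: stock 52.7868 → up 68.0950 (V=32.5550), down 32.7278 (V=67.9222). Price 46.8667; hedge Δ=-1.0000, bond B=99.6535.
  t=2,j=2: stock 109.8306 → up 141.6815 (V=0.0000), down 68.0950 (V=32.5550). Price 13.4704; hedge Δ=-0.4424, bond B=62.0600.
  t=1,j=0: stock 40.9200 → up 52.7868 (V=46.8667), down 25.3704 (V=74.2831). Price 57.7468; hedge Δ=-1.0000, bond B=98.6668.
  t=1,j=1: stock 85.1400 → up 109.8306 (V=13.4704), down 52.7868 (V=46.8667). Price 27.1555; hedge Δ=-0.5854, bond B=77.0007.
  t=0,j=0: stock 66.0000 → up 85.1400 (V=27.1555), down 40.9200 (V=57.7468). Price 39.5445; hedge Δ=-0.6918, bond B=85.2031.
Root portfolio cost Δ·66+B reproduces V0=39.5445.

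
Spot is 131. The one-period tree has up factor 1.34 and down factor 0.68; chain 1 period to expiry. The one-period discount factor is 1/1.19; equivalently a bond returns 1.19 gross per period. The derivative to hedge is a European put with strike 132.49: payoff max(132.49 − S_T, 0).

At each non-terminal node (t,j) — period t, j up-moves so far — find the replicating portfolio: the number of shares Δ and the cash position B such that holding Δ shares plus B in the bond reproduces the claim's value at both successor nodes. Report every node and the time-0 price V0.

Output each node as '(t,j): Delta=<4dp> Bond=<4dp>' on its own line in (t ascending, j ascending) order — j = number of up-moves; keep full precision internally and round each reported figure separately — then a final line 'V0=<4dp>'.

Risk-neutral probability p* = (R−d)/(u−d) = (1.19−0.68)/(1.34−0.68) = 0.7727.
Terminal payoffs: V(1,0)=43.4100, V(1,1)=0.0000
(0,0): S=131.0000. Δ = (V_up−V_dn)/(S_up−S_dn) = (0.0000−43.4100)/(175.5400−89.0800) = -0.5021. V = [p*·0.0000 + (1−p*)·43.4100]/1.19 = 8.2907. B = V − Δ·S = 74.0634.
Each (Δ,B) replicates both successor values, so the strategy is self-financing and V0 is arbitrage-free.

(0,0): Delta=-0.5021 Bond=74.0634
V0=8.2907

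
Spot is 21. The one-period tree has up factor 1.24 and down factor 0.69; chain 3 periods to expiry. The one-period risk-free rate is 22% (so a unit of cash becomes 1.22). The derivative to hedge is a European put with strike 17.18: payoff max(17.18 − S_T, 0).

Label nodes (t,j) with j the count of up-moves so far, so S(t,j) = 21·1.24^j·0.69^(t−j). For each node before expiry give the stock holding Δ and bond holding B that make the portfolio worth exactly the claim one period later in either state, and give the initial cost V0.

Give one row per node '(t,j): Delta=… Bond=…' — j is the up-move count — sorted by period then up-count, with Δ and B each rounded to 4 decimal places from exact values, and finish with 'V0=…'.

Risk-neutral probability p* = (R−d)/(u−d) = (1.22−0.69)/(1.24−0.69) = 0.9636.
Terminal values V(3,·): V(3,0)=10.2813, V(3,1)=4.7824, V(3,2)=0.0000, V(3,3)=0.0000
Node (2,0) S=9.9981: V=(p*·4.7824+(1−p*)·10.2813)/1.22=4.0839; Δ=(4.7824−10.2813)/(12.3976−6.8987)=-1.0000; B=V−Δ·S=14.0820
Node (2,1) S=17.9676: V=(p*·0.0000+(1−p*)·4.7824)/1.22=0.1425; Δ=(0.0000−4.7824)/(22.2798−12.3976)=-0.4839; B=V−Δ·S=8.8377
Node (2,2) S=32.2896: V=(p*·0.0000+(1−p*)·0.0000)/1.22=0.0000; Δ=(0.0000−0.0000)/(40.0391−22.2798)=0.0000; B=V−Δ·S=0.0000
Node (1,0) S=14.4900: V=(p*·0.1425+(1−p*)·4.0839)/1.22=0.2343; Δ=(0.1425−4.0839)/(17.9676−9.9981)=-0.4946; B=V−Δ·S=7.4004
Node (1,1) S=26.0400: V=(p*·0.0000+(1−p*)·0.1425)/1.22=0.0042; Δ=(0.0000−0.1425)/(32.2896−17.9676)=-0.0100; B=V−Δ·S=0.2634
Node (0,0) S=21.0000: V=(p*·0.0042+(1−p*)·0.2343)/1.22=0.0103; Δ=(0.0042−0.2343)/(26.0400−14.4900)=-0.0199; B=V−Δ·S=0.4286
Each (Δ,B) replicates both successor values, so the strategy is self-financing and V0 is arbitrage-free.

(0,0): Delta=-0.0199 Bond=0.4286
(1,0): Delta=-0.4946 Bond=7.4004
(1,1): Delta=-0.0100 Bond=0.2634
(2,0): Delta=-1.0000 Bond=14.0820
(2,1): Delta=-0.4839 Bond=8.8377
(2,2): Delta=0.0000 Bond=0.0000
V0=0.0103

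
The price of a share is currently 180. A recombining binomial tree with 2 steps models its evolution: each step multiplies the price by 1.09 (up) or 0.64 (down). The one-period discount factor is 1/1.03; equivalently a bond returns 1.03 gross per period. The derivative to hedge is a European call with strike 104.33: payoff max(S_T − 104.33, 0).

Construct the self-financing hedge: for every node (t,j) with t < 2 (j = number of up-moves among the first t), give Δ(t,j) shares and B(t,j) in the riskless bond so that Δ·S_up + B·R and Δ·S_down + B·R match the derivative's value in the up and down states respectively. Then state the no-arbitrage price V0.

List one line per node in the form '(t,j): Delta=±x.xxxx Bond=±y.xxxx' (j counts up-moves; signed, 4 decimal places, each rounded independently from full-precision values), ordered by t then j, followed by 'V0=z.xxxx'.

(0,0): Delta=0.9511 Bond=-89.0251
(1,0): Delta=0.4097 Bond=-29.3254
(1,1): Delta=1.0000 Bond=-101.2913
V0=82.1718

No-arbitrage ⇒ martingale measure with p* = (R−d)/(u−d) = 0.8667.
Payoff layer (t=2): V(2,0)=0.0000, V(2,1)=21.2380, V(2,2)=109.5280
(1,0): S=115.2000. Δ = (V_up−V_dn)/(S_up−S_dn) = (21.2380−0.0000)/(125.5680−73.7280) = 0.4097. V = [p*·21.2380 + (1−p*)·0.0000]/1.03 = 17.8702. B = V − Δ·S = -29.3254.
(1,1): S=196.2000. Δ = (V_up−V_dn)/(S_up−S_dn) = (109.5280−21.2380)/(213.8580−125.5680) = 1.0000. V = [p*·109.5280 + (1−p*)·21.2380]/1.03 = 94.9087. B = V − Δ·S = -101.2913.
(0,0): S=180.0000. Δ = (V_up−V_dn)/(S_up−S_dn) = (94.9087−17.8702)/(196.2000−115.2000) = 0.9511. V = [p*·94.9087 + (1−p*)·17.8702]/1.03 = 82.1718. B = V − Δ·S = -89.0251.
Each (Δ,B) replicates both successor values, so the strategy is self-financing and V0 is arbitrage-free.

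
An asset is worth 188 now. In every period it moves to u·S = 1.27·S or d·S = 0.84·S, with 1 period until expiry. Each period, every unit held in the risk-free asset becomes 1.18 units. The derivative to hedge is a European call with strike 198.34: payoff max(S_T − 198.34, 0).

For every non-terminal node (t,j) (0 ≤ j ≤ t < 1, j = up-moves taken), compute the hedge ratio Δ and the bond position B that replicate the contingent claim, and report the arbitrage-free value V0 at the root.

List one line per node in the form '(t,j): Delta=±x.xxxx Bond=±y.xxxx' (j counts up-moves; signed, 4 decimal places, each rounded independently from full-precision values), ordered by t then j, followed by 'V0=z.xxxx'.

(0,0): Delta=0.5000 Bond=-66.9153
V0=27.0847

Under the risk-neutral measure, an up-move has probability p* = (R−d)/(u−d) = 0.7907 and values discount at R = 1.18.
Terminal payoffs: V(1,0)=0.0000, V(1,1)=40.4200
(0,0): S=188.0000. Δ = (V_up−V_dn)/(S_up−S_dn) = (40.4200−0.0000)/(238.7600−157.9200) = 0.5000. V = [p*·40.4200 + (1−p*)·0.0000]/1.18 = 27.0847. B = V − Δ·S = -66.9153.
Self-financing check: at every node Δ·S+B equals the discounted successor values.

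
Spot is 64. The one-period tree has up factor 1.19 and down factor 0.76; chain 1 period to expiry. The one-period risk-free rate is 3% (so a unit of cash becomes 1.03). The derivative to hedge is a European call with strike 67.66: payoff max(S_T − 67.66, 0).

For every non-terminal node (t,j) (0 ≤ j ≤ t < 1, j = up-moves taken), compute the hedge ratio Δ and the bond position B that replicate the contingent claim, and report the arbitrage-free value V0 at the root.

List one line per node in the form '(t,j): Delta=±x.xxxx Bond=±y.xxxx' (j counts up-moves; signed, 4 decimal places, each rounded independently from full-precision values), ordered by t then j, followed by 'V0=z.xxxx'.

Since d<R<u, set p* = (R−d)/(u−d) = 0.6279; price each node as the discounted p*-expectation of its children.
Payoff layer (t=1): V(1,0)=0.0000, V(1,1)=8.5000
  t=0,j=0: stock 64.0000 → up 76.1600 (V=8.5000), down 48.6400 (V=0.0000). Price 5.1818; hedge Δ=0.3089, bond B=-14.5857.
Self-financing check: at every node Δ·S+B equals the discounted successor values.

(0,0): Delta=0.3089 Bond=-14.5857
V0=5.1818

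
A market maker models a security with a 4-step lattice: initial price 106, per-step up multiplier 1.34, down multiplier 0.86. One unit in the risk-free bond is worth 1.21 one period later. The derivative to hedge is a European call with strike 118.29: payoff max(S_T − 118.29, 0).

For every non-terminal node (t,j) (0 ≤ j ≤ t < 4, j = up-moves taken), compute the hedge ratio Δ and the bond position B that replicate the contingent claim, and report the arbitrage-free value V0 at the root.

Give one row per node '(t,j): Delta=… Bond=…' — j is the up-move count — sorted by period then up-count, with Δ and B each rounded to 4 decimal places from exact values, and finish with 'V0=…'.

(0,0): Delta=0.9431 Bond=-48.2474
(1,0): Delta=0.7907 Bond=-44.4813
(1,1): Delta=0.9795 Bond=-63.5416
(2,0): Delta=0.3600 Bond=-20.0597
(2,1): Delta=0.8933 Bond=-66.3628
(2,2): Delta=1.0000 Bond=-80.7937
(3,0): Delta=0.0000 Bond=0.0000
(3,1): Delta=0.4458 Bond=-33.2876
(3,2): Delta=1.0000 Bond=-97.7603
(3,3): Delta=1.0000 Bond=-97.7603
V0=51.7236

The replicating-portfolio and risk-neutral prices coincide; use p* = (1.21−0.86)/(1.34−0.86) = 0.7292 for the latter.
At expiry t=4: V(4,0)=0.0000, V(4,1)=0.0000, V(4,2)=22.4807, V(4,3)=101.0504, V(4,4)=223.4730
  t=3,j=0: stock 67.4219 → up 90.3454 (V=0.0000), down 57.9829 (V=0.0000). Price 0.0000; hedge Δ=0.0000, bond B=0.0000.
  t=3,j=1: stock 105.0528 → up 140.7707 (V=22.4807), down 90.3454 (V=0.0000). Price 13.5473; hedge Δ=0.4458, bond B=-33.2876.
  t=3,j=2: stock 163.6869 → up 219.3404 (V=101.0504), down 140.7707 (V=22.4807). Price 65.9266; hedge Δ=1.0000, bond B=-97.7603.
  t=3,j=3: stock 255.0470 → up 341.7630 (V=223.4730), down 219.3404 (V=101.0504). Price 157.2867; hedge Δ=1.0000, bond B=-97.7603.
  t=2,j=0: stock 78.3976 → up 105.0528 (V=13.5473), down 67.4219 (V=0.0000). Price 8.1638; hedge Δ=0.3600, bond B=-20.0597.
  t=2,j=1: stock 122.1544 → up 163.6869 (V=65.9266), down 105.0528 (V=13.5473). Price 42.7607; hedge Δ=0.8933, bond B=-66.3628.
  t=2,j=2: stock 190.3336 → up 255.0470 (V=157.2867), down 163.6869 (V=65.9266). Price 109.5399; hedge Δ=1.0000, bond B=-80.7937.
  t=1,j=0: stock 91.1600 → up 122.1544 (V=42.7607), down 78.3976 (V=8.1638). Price 27.5957; hedge Δ=0.7907, bond B=-44.4813.
  t=1,j=1: stock 142.0400 → up 190.3336 (V=109.5399), down 122.1544 (V=42.7607). Price 75.5817; hedge Δ=0.9795, bond B=-63.5416.
  t=0,j=0: stock 106.0000 → up 142.0400 (V=75.5817), down 91.1600 (V=27.5957). Price 51.7236; hedge Δ=0.9431, bond B=-48.2474.
Each (Δ,B) replicates both successor values, so the strategy is self-financing and V0 is arbitrage-free.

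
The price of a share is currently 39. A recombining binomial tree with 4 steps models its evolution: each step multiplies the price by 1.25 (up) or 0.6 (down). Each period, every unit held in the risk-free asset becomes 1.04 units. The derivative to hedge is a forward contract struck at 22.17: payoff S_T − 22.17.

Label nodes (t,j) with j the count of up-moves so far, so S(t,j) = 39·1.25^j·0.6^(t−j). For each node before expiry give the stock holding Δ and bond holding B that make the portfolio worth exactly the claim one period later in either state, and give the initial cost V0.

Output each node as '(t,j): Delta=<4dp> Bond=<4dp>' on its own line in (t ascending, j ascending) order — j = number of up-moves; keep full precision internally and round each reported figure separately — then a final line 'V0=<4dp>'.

(0,0): Delta=1.0000 Bond=-18.9510
(1,0): Delta=1.0000 Bond=-19.7090
(1,1): Delta=1.0000 Bond=-19.7090
(2,0): Delta=1.0000 Bond=-20.4974
(2,1): Delta=1.0000 Bond=-20.4974
(2,2): Delta=1.0000 Bond=-20.4974
(3,0): Delta=1.0000 Bond=-21.3173
(3,1): Delta=1.0000 Bond=-21.3173
(3,2): Delta=1.0000 Bond=-21.3173
(3,3): Delta=1.0000 Bond=-21.3173
V0=20.0490

Since d<R<u, set p* = (R−d)/(u−d) = 0.6769; price each node as the discounted p*-expectation of its children.
Terminal values V(4,·): V(4,0)=-17.1156, V(4,1)=-11.6400, V(4,2)=-0.2325, V(4,3)=23.5331, V(4,4)=73.0448
Node (3,0) S=8.4240: V=(p*·-11.6400+(1−p*)·-17.1156)/1.04=-12.8933; Δ=(-11.6400−-17.1156)/(10.5300−5.0544)=1.0000; B=V−Δ·S=-21.3173
Node (3,1) S=17.5500: V=(p*·-0.2325+(1−p*)·-11.6400)/1.04=-3.7673; Δ=(-0.2325−-11.6400)/(21.9375−10.5300)=1.0000; B=V−Δ·S=-21.3173
Node (3,2) S=36.5625: V=(p*·23.5331+(1−p*)·-0.2325)/1.04=15.2452; Δ=(23.5331−-0.2325)/(45.7031−21.9375)=1.0000; B=V−Δ·S=-21.3173
Node (3,3) S=76.1719: V=(p*·73.0448+(1−p*)·23.5331)/1.04=54.8546; Δ=(73.0448−23.5331)/(95.2148−45.7031)=1.0000; B=V−Δ·S=-21.3173
Node (2,0) S=14.0400: V=(p*·-3.7673+(1−p*)·-12.8933)/1.04=-6.4574; Δ=(-3.7673−-12.8933)/(17.5500−8.4240)=1.0000; B=V−Δ·S=-20.4974
Node (2,1) S=29.2500: V=(p*·15.2452+(1−p*)·-3.7673)/1.04=8.7526; Δ=(15.2452−-3.7673)/(36.5625−17.5500)=1.0000; B=V−Δ·S=-20.4974
Node (2,2) S=60.9375: V=(p*·54.8546+(1−p*)·15.2452)/1.04=40.4401; Δ=(54.8546−15.2452)/(76.1719−36.5625)=1.0000; B=V−Δ·S=-20.4974
Node (1,0) S=23.4000: V=(p*·8.7526+(1−p*)·-6.4574)/1.04=3.6910; Δ=(8.7526−-6.4574)/(29.2500−14.0400)=1.0000; B=V−Δ·S=-19.7090
Node (1,1) S=48.7500: V=(p*·40.4401+(1−p*)·8.7526)/1.04=29.0410; Δ=(40.4401−8.7526)/(60.9375−29.2500)=1.0000; B=V−Δ·S=-19.7090
Node (0,0) S=39.0000: V=(p*·29.0410+(1−p*)·3.6910)/1.04=20.0490; Δ=(29.0410−3.6910)/(48.7500−23.4000)=1.0000; B=V−Δ·S=-18.9510
Root portfolio cost Δ·39+B reproduces V0=20.0490.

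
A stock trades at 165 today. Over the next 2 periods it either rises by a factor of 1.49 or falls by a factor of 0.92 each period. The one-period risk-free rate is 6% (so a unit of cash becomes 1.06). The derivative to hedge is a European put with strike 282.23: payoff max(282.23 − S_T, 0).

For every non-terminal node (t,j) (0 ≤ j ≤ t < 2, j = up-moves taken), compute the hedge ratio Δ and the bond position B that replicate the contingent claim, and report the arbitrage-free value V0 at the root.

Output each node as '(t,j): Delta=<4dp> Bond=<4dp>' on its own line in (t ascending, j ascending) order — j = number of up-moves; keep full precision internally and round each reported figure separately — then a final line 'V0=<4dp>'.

Risk-neutral probability p* = (R−d)/(u−d) = (1.06−0.92)/(1.49−0.92) = 0.2456.
Payoff layer (t=2): V(2,0)=142.5740, V(2,1)=56.0480, V(2,2)=0.0000
  t=1,j=0: stock 151.8000 → up 226.1820 (V=56.0480), down 139.6560 (V=142.5740). Price 114.4547; hedge Δ=-1.0000, bond B=266.2547.
  t=1,j=1: stock 245.8500 → up 366.3165 (V=0.0000), down 226.1820 (V=56.0480). Price 39.8885; hedge Δ=-0.4000, bond B=138.2183.
  t=0,j=0: stock 165.0000 → up 245.8500 (V=39.8885), down 151.8000 (V=114.4547). Price 90.6983; hedge Δ=-0.7928, bond B=221.5162.
Check: Δ(0,0)·S0 + B(0,0) = 90.6983 = V0.

(0,0): Delta=-0.7928 Bond=221.5162
(1,0): Delta=-1.0000 Bond=266.2547
(1,1): Delta=-0.4000 Bond=138.2183
V0=90.6983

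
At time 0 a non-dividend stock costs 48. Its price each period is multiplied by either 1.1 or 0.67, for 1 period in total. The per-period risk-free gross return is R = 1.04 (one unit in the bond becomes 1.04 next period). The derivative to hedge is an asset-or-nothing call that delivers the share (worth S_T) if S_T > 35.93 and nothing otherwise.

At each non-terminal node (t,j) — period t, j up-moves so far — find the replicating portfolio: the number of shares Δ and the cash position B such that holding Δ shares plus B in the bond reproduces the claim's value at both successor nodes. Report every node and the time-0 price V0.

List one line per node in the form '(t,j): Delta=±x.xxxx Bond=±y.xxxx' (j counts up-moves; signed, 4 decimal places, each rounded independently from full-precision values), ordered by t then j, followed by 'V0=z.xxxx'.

(0,0): Delta=2.5581 Bond=-79.1055
V0=43.6852

No-arbitrage ⇒ martingale measure with p* = (R−d)/(u−d) = 0.8605.
Terminal payoffs: V(1,0)=0.0000, V(1,1)=52.8000
(0,0): S=48.0000. Δ = (V_up−V_dn)/(S_up−S_dn) = (52.8000−0.0000)/(52.8000−32.1600) = 2.5581. V = [p*·52.8000 + (1−p*)·0.0000]/1.04 = 43.6852. B = V − Δ·S = -79.1055.
Self-financing check: at every node Δ·S+B equals the discounted successor values.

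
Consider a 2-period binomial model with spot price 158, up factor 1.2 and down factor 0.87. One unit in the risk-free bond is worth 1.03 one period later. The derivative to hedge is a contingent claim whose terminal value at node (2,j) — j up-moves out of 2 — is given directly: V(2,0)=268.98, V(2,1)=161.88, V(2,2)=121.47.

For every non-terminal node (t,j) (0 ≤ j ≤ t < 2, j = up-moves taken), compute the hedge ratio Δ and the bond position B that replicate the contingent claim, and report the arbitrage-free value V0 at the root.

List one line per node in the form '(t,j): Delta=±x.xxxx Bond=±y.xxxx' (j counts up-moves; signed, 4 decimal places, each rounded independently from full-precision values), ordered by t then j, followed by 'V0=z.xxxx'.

(0,0): Delta=-1.3922 Bond=390.3871
(1,0): Delta=-2.3610 Bond=535.2763
(1,1): Delta=-0.6459 Bond=260.5975
V0=170.4240

Since d<R<u, set p* = (R−d)/(u−d) = 0.4848; price each node as the discounted p*-expectation of its children.
Terminal values V(2,·): V(2,0)=268.9800, V(2,1)=161.8800, V(2,2)=121.4700
(1,0): S=137.4600. Δ = (V_up−V_dn)/(S_up−S_dn) = (161.8800−268.9800)/(164.9520−119.5902) = -2.3610. V = [p*·161.8800 + (1−p*)·268.9800]/1.03 = 210.7308. B = V − Δ·S = 535.2763.
(1,1): S=189.6000. Δ = (V_up−V_dn)/(S_up−S_dn) = (121.4700−161.8800)/(227.5200−164.9520) = -0.6459. V = [p*·121.4700 + (1−p*)·161.8800]/1.03 = 138.1430. B = V − Δ·S = 260.5975.
(0,0): S=158.0000. Δ = (V_up−V_dn)/(S_up−S_dn) = (138.1430−210.7308)/(189.6000−137.4600) = -1.3922. V = [p*·138.1430 + (1−p*)·210.7308]/1.03 = 170.4240. B = V − Δ·S = 390.3871.
The time-0 hedge costs 170.4240, which is the no-arbitrage price.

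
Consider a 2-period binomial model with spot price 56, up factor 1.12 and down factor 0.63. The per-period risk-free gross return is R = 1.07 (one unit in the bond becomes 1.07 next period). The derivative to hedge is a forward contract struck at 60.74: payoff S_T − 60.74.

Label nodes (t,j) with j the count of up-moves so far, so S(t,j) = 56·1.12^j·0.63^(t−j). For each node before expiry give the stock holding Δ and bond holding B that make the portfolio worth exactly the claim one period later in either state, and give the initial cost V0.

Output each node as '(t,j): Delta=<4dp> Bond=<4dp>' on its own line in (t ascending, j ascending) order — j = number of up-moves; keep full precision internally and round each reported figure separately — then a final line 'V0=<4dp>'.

(0,0): Delta=1.0000 Bond=-53.0527
(1,0): Delta=1.0000 Bond=-56.7664
(1,1): Delta=1.0000 Bond=-56.7664
V0=2.9473

Since d<R<u, set p* = (R−d)/(u−d) = 0.8980; price each node as the discounted p*-expectation of its children.
Terminal values V(2,·): V(2,0)=-38.5136, V(2,1)=-21.2264, V(2,2)=9.5064
Node (1,0) S=35.2800: V=(p*·-21.2264+(1−p*)·-38.5136)/1.07=-21.4864; Δ=(-21.2264−-38.5136)/(39.5136−22.2264)=1.0000; B=V−Δ·S=-56.7664
Node (1,1) S=62.7200: V=(p*·9.5064+(1−p*)·-21.2264)/1.07=5.9536; Δ=(9.5064−-21.2264)/(70.2464−39.5136)=1.0000; B=V−Δ·S=-56.7664
Node (0,0) S=56.0000: V=(p*·5.9536+(1−p*)·-21.4864)/1.07=2.9473; Δ=(5.9536−-21.4864)/(62.7200−35.2800)=1.0000; B=V−Δ·S=-53.0527
Check: Δ(0,0)·S0 + B(0,0) = 2.9473 = V0.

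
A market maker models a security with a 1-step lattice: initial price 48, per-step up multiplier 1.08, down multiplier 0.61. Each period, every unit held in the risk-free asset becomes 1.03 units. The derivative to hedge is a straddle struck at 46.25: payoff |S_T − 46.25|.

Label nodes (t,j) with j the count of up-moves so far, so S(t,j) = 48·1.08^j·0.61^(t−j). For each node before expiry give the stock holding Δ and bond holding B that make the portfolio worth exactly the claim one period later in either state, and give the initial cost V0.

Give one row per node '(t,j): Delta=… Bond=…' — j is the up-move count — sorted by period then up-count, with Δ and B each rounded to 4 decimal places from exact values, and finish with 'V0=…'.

Risk-neutral probability p* = (R−d)/(u−d) = (1.03−0.61)/(1.08−0.61) = 0.8936.
Payoff layer (t=1): V(1,0)=16.9700, V(1,1)=5.5900
Node (0,0) S=48.0000: V=(p*·5.5900+(1−p*)·16.9700)/1.03=6.6026; Δ=(5.5900−16.9700)/(51.8400−29.2800)=-0.5044; B=V−Δ·S=30.8153
Each (Δ,B) replicates both successor values, so the strategy is self-financing and V0 is arbitrage-free.

(0,0): Delta=-0.5044 Bond=30.8153
V0=6.6026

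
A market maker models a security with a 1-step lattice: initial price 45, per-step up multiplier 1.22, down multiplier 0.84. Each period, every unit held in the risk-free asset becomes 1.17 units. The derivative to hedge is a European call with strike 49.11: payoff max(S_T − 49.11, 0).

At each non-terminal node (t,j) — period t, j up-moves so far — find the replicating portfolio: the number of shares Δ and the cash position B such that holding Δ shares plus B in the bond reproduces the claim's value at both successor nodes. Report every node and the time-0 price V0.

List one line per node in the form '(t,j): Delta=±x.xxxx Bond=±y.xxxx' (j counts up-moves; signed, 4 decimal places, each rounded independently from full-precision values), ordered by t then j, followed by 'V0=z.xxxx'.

(0,0): Delta=0.3386 Bond=-10.9393
V0=4.2976

No-arbitrage ⇒ martingale measure with p* = (R−d)/(u−d) = 0.8684.
Terminal payoffs: V(1,0)=0.0000, V(1,1)=5.7900
Node (0,0) S=45.0000: V=(p*·5.7900+(1−p*)·0.0000)/1.17=4.2976; Δ=(5.7900−0.0000)/(54.9000−37.8000)=0.3386; B=V−Δ·S=-10.9393
Root portfolio cost Δ·45+B reproduces V0=4.2976.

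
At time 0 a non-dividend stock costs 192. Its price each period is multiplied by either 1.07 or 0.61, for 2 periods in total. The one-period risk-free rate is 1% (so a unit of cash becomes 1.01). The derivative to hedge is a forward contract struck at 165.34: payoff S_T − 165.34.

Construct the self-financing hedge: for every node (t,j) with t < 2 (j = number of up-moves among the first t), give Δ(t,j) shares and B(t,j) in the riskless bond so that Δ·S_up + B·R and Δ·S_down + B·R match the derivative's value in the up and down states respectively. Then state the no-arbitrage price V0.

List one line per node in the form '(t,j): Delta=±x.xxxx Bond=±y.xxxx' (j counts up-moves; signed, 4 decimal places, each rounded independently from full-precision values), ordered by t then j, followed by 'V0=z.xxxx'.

Since d<R<u, set p* = (R−d)/(u−d) = 0.8696; price each node as the discounted p*-expectation of its children.
Payoff layer (t=2): V(2,0)=-93.8968, V(2,1)=-40.0216, V(2,2)=54.4808
Node (1,0) S=117.1200: V=(p*·-40.0216+(1−p*)·-93.8968)/1.01=-46.5830; Δ=(-40.0216−-93.8968)/(125.3184−71.4432)=1.0000; B=V−Δ·S=-163.7030
Node (1,1) S=205.4400: V=(p*·54.4808+(1−p*)·-40.0216)/1.01=41.7370; Δ=(54.4808−-40.0216)/(219.8208−125.3184)=1.0000; B=V−Δ·S=-163.7030
Node (0,0) S=192.0000: V=(p*·41.7370+(1−p*)·-46.5830)/1.01=29.9179; Δ=(41.7370−-46.5830)/(205.4400−117.1200)=1.0000; B=V−Δ·S=-162.0821
The time-0 hedge costs 29.9179, which is the no-arbitrage price.

(0,0): Delta=1.0000 Bond=-162.0821
(1,0): Delta=1.0000 Bond=-163.7030
(1,1): Delta=1.0000 Bond=-163.7030
V0=29.9179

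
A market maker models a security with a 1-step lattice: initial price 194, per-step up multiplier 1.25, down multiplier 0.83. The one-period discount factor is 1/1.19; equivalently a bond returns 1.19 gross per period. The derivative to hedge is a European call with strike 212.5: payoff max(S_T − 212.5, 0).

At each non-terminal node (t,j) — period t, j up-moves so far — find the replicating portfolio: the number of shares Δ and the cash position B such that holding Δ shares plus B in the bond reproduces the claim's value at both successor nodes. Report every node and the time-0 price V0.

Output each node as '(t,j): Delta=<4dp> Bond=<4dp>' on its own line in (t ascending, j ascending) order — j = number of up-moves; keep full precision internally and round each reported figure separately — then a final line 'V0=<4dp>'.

Risk-neutral probability p* = (R−d)/(u−d) = (1.19−0.83)/(1.25−0.83) = 0.8571.
At expiry t=1: V(1,0)=0.0000, V(1,1)=30.0000
(0,0): S=194.0000. Δ = (V_up−V_dn)/(S_up−S_dn) = (30.0000−0.0000)/(242.5000−161.0200) = 0.3682. V = [p*·30.0000 + (1−p*)·0.0000]/1.19 = 21.6086. B = V − Δ·S = -49.8199.
Self-financing check: at every node Δ·S+B equals the discounted successor values.

(0,0): Delta=0.3682 Bond=-49.8199
V0=21.6086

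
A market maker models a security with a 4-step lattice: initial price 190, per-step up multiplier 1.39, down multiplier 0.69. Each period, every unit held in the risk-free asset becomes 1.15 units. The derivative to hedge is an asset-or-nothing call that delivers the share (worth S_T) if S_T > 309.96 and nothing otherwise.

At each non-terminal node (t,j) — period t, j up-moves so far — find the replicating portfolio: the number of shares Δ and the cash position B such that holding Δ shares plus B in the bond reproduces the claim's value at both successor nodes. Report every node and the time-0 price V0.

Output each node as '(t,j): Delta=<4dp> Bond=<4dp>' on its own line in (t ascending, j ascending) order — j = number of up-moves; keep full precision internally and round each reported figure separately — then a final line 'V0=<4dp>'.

(0,0): Delta=1.2742 Bond=-88.1375
(1,0): Delta=1.2528 Bond=-98.5426
(1,1): Delta=1.2798 Bond=-102.8271
(2,0): Delta=0.0000 Bond=0.0000
(2,1): Delta=1.5772 Bond=-172.4496
(2,2): Delta=1.2028 Bond=-89.9737
(3,0): Delta=0.0000 Bond=0.0000
(3,1): Delta=0.0000 Bond=0.0000
(3,2): Delta=1.9857 Bond=-301.7868
(3,3): Delta=1.0000 Bond=0.0000
V0=153.9686

The replicating-portfolio and risk-neutral prices coincide; use p* = (1.15−0.69)/(1.39−0.69) = 0.6571 for the latter.
Terminal values V(4,·): V(4,0)=0.0000, V(4,1)=0.0000, V(4,2)=0.0000, V(4,3)=352.0847, V(4,4)=709.2720
(3,0): S=62.4167. Δ = (V_up−V_dn)/(S_up−S_dn) = (0.0000−0.0000)/(86.7592−43.0675) = 0.0000. V = [p*·0.0000 + (1−p*)·0.0000]/1.15 = 0.0000. B = V − Δ·S = 0.0000.
(3,1): S=125.7380. Δ = (V_up−V_dn)/(S_up−S_dn) = (0.0000−0.0000)/(174.7758−86.7592) = 0.0000. V = [p*·0.0000 + (1−p*)·0.0000]/1.15 = 0.0000. B = V − Δ·S = 0.0000.
(3,2): S=253.2983. Δ = (V_up−V_dn)/(S_up−S_dn) = (352.0847−0.0000)/(352.0847−174.7758) = 1.9857. V = [p*·352.0847 + (1−p*)·0.0000]/1.15 = 201.1912. B = V − Δ·S = -301.7868.
(3,3): S=510.2676. Δ = (V_up−V_dn)/(S_up−S_dn) = (709.2720−352.0847)/(709.2720−352.0847) = 1.0000. V = [p*·709.2720 + (1−p*)·352.0847]/1.15 = 510.2676. B = V − Δ·S = 0.0000.
(2,0): S=90.4590. Δ = (V_up−V_dn)/(S_up−S_dn) = (0.0000−0.0000)/(125.7380−62.4167) = 0.0000. V = [p*·0.0000 + (1−p*)·0.0000]/1.15 = 0.0000. B = V − Δ·S = 0.0000.
(2,1): S=182.2290. Δ = (V_up−V_dn)/(S_up−S_dn) = (201.1912−0.0000)/(253.2983−125.7380) = 1.5772. V = [p*·201.1912 + (1−p*)·0.0000]/1.15 = 114.9664. B = V − Δ·S = -172.4496.
(2,2): S=367.0990. Δ = (V_up−V_dn)/(S_up−S_dn) = (510.2676−201.1912)/(510.2676−253.2983) = 1.2028. V = [p*·510.2676 + (1−p*)·201.1912]/1.15 = 351.5640. B = V − Δ·S = -89.9737.
(1,0): S=131.1000. Δ = (V_up−V_dn)/(S_up−S_dn) = (114.9664−0.0000)/(182.2290−90.4590) = 1.2528. V = [p*·114.9664 + (1−p*)·0.0000]/1.15 = 65.6951. B = V − Δ·S = -98.5426.
(1,1): S=264.1000. Δ = (V_up−V_dn)/(S_up−S_dn) = (351.5640−114.9664)/(367.0990−182.2290) = 1.2798. V = [p*·351.5640 + (1−p*)·114.9664]/1.15 = 235.1694. B = V − Δ·S = -102.8271.
(0,0): S=190.0000. Δ = (V_up−V_dn)/(S_up−S_dn) = (235.1694−65.6951)/(264.1000−131.1000) = 1.2742. V = [p*·235.1694 + (1−p*)·65.6951]/1.15 = 153.9686. B = V − Δ·S = -88.1375.
Check: Δ(0,0)·S0 + B(0,0) = 153.9686 = V0.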